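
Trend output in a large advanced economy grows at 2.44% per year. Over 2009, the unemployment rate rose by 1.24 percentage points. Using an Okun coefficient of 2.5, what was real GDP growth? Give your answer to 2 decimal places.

-0.66%

Growth-rate Okun's law: g_Y = g_Y* - β × Δu.
g_Y = 2.44 - 2.5 × (1.24) = 2.44 - 3.1 = -0.66%, i.e. -0.66% to 2 d.p.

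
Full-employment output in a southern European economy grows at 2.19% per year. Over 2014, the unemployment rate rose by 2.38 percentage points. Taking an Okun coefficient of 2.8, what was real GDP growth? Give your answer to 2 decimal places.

-4.47%

Growth-rate Okun's law: g_Y = g_Y* - β × Δu.
g_Y = 2.19 - 2.8 × (2.38) = 2.19 - 6.664 = -4.474%, i.e. -4.47% to 2 d.p.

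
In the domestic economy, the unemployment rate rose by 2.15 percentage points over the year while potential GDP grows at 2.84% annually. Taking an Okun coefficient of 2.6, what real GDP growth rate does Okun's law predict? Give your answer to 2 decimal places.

Growth-rate Okun's law: g_Y = g_Y* - β × Δu.
g_Y = 2.84 - 2.6 × (2.15) = 2.84 - 5.59 = -2.75%, i.e. -2.75% to 2 d.p.

-2.75%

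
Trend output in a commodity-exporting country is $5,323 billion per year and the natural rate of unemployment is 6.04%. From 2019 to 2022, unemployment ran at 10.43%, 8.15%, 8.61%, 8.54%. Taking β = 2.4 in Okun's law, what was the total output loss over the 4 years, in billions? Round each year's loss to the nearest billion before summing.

$1,478 billion

Year 2019: gap = -2.4 × (10.43 - 6.04) = -10.536%, loss ≈ 5323 × 10.536/100 ≈ 561.
Year 2020: gap = -2.4 × (8.15 - 6.04) = -5.064%, loss ≈ 5323 × 5.064/100 ≈ 270.
Year 2021: gap = -2.4 × (8.61 - 6.04) = -6.168%, loss ≈ 5323 × 6.168/100 ≈ 328.
Year 2022: gap = -2.4 × (8.54 - 6.04) = -6%, loss ≈ 5323 × 6/100 ≈ 319.
Total lost output = 561 + 270 + 328 + 319 = 1478 billion.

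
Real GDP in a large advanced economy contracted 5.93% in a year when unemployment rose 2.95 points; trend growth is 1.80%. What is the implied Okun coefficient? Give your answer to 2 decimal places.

β ≈ 2.62

Growth form: g_Y = g_Y* - β × Δu, so β = (g_Y* - g_Y)/Δu.
β = (1.8 + 5.93)/2.95 = 7.73/2.95 = 2.62.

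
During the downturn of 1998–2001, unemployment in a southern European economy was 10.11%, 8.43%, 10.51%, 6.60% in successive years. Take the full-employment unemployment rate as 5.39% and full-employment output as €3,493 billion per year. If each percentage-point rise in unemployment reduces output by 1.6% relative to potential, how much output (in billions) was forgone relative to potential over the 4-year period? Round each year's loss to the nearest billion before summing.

€788 billion

Year 1998: gap = -1.6 × (10.11 - 5.39) = -7.552%, loss ≈ 3493 × 7.552/100 ≈ 264.
Year 1999: gap = -1.6 × (8.43 - 5.39) = -4.864%, loss ≈ 3493 × 4.864/100 ≈ 170.
Year 2000: gap = -1.6 × (10.51 - 5.39) = -8.192%, loss ≈ 3493 × 8.192/100 ≈ 286.
Year 2001: gap = -1.6 × (6.6 - 5.39) = -1.936%, loss ≈ 3493 × 1.936/100 ≈ 68.
Total lost output = 264 + 170 + 286 + 68 = 788 billion.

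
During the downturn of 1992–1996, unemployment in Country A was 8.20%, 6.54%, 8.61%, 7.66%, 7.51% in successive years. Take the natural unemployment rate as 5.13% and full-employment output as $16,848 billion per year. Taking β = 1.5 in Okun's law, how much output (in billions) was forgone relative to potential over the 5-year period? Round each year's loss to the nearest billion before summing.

$3,251 billion

Year 1992: gap = -1.5 × (8.2 - 5.13) = -4.605%, loss ≈ 16848 × 4.605/100 ≈ 776.
Year 1993: gap = -1.5 × (6.54 - 5.13) = -2.115%, loss ≈ 16848 × 2.115/100 ≈ 356.
Year 1994: gap = -1.5 × (8.61 - 5.13) = -5.22%, loss ≈ 16848 × 5.22/100 ≈ 879.
Year 1995: gap = -1.5 × (7.66 - 5.13) = -3.795%, loss ≈ 16848 × 3.795/100 ≈ 639.
Year 1996: gap = -1.5 × (7.51 - 5.13) = -3.57%, loss ≈ 16848 × 3.57/100 ≈ 601.
Total lost output = 776 + 356 + 879 + 639 + 601 = 3251 billion.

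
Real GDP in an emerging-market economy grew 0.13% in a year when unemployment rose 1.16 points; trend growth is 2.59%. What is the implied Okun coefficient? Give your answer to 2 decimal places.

Growth form: g_Y = g_Y* - β × Δu, so β = (g_Y* - g_Y)/Δu.
β = (2.59 - 0.13)/1.16 = 2.46/1.16 = 2.12.

β ≈ 2.12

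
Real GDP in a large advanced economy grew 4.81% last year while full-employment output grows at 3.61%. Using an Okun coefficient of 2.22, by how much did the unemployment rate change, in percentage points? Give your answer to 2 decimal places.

-0.54 percentage points

Growth-rate Okun's law: g_Y = g_Y* - β × Δu, so Δu = (g_Y* - g_Y)/β.
Δu = (3.61 - 4.81)/2.22 = -1.2/2.22 = -0.54 percentage points.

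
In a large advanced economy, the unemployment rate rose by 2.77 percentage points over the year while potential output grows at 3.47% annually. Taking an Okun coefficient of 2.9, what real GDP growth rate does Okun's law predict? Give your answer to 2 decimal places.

-4.56%

Growth-rate Okun's law: g_Y = g_Y* - β × Δu.
g_Y = 3.47 - 2.9 × (2.77) = 3.47 - 8.033 = -4.563%, i.e. -4.56% to 2 d.p.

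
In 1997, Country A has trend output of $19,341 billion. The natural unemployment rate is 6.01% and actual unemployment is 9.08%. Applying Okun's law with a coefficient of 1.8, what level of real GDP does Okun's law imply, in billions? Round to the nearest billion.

Unemployment gap = 9.08 - 6.01 = 3.07 points, so the output gap is -1.8 × 3.07 = -5.526%.
Actual GDP = 19341 × (1 - 5.526/100) = 19341 × 0.94474 ≈ 18272 billion.

$18,272 billion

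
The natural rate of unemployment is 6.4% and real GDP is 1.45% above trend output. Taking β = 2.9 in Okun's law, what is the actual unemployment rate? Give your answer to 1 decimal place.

5.9%

From Okun's law, u - u* = -(output gap)/β = -(1.45)/2.9 = -0.5 points.
So u = 6.4 - 0.5 = 5.9%.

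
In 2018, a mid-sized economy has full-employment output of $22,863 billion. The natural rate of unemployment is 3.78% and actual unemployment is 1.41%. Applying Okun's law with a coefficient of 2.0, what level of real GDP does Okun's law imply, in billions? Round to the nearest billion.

Unemployment gap = 1.41 - 3.78 = -2.37 points, so the output gap is -2 × (-2.37) = 4.74%.
Actual GDP = 22863 × (1 + 4.74/100) = 22863 × 1.0474 ≈ 23947 billion.

$23,947 billion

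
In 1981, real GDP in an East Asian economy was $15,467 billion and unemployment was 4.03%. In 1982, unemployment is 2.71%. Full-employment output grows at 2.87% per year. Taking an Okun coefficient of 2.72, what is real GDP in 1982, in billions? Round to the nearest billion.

$16,466 billion

Δu = 2.71 - 4.03 = -1.32 points.
Okun's law (growth form): g_Y = g_Y* - β × Δu = 2.87 - 2.72 × (-1.32) = 2.87 + 3.5904 = 6.4604%.
Real GDP in the next year = 15467 × (1 + 6.4604/100) = 15467 × 1.064604 ≈ 16466 billion.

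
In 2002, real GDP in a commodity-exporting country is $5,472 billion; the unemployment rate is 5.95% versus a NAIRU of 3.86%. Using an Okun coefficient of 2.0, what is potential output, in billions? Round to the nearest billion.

$5,711 billion

Unemployment gap = 5.95 - 3.86 = 2.09 points, so output gap = -2 × 2.09 = -4.18%.
Since Y = Y* × (1 + gap/100), Y* = 5472/0.9582 ≈ 5711 billion.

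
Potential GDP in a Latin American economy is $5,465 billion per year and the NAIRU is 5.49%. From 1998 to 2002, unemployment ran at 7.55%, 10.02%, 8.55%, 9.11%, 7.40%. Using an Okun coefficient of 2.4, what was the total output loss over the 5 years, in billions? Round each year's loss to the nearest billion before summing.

$1,991 billion

Year 1998: gap = -2.4 × (7.55 - 5.49) = -4.944%, loss ≈ 5465 × 4.944/100 ≈ 270.
Year 1999: gap = -2.4 × (10.02 - 5.49) = -10.872%, loss ≈ 5465 × 10.872/100 ≈ 594.
Year 2000: gap = -2.4 × (8.55 - 5.49) = -7.344%, loss ≈ 5465 × 7.344/100 ≈ 401.
Year 2001: gap = -2.4 × (9.11 - 5.49) = -8.688%, loss ≈ 5465 × 8.688/100 ≈ 475.
Year 2002: gap = -2.4 × (7.4 - 5.49) = -4.584%, loss ≈ 5465 × 4.584/100 ≈ 251.
Total lost output = 270 + 594 + 401 + 475 + 251 = 1991 billion.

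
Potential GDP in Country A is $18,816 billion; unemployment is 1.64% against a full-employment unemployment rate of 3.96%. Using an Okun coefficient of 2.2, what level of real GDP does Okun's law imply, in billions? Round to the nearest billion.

$19,776 billion

Unemployment gap = 1.64 - 3.96 = -2.32 points, so the output gap is -2.2 × (-2.32) = 5.104%.
Actual GDP = 18816 × (1 + 5.104/100) = 18816 × 1.05104 ≈ 19776 billion.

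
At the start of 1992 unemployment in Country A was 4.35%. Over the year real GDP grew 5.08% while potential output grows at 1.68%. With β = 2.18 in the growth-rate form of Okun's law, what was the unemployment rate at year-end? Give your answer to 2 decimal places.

2.79%

Growth-rate Okun's law: g_Y = g_Y* - β × Δu, so Δu = (g_Y* - g_Y)/β.
Δu = (1.68 - 5.08)/2.18 = -3.4/2.18 = -1.56 percentage points.
Year-end unemployment = 4.35 - 1.56 = 2.79%.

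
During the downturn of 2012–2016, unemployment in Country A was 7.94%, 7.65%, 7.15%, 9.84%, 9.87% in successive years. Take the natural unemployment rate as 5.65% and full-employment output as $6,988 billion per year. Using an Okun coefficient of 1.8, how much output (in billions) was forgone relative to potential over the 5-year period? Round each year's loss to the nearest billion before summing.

Year 2012: gap = -1.8 × (7.94 - 5.65) = -4.122%, loss ≈ 6988 × 4.122/100 ≈ 288.
Year 2013: gap = -1.8 × (7.65 - 5.65) = -3.6%, loss ≈ 6988 × 3.6/100 ≈ 252.
Year 2014: gap = -1.8 × (7.15 - 5.65) = -2.7%, loss ≈ 6988 × 2.7/100 ≈ 189.
Year 2015: gap = -1.8 × (9.84 - 5.65) = -7.542%, loss ≈ 6988 × 7.542/100 ≈ 527.
Year 2016: gap = -1.8 × (9.87 - 5.65) = -7.596%, loss ≈ 6988 × 7.596/100 ≈ 531.
Total lost output = 288 + 252 + 189 + 527 + 531 = 1787 billion.

$1,787 billion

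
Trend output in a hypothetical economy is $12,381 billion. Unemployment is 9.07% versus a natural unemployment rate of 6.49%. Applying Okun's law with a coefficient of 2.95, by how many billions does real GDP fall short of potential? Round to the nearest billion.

Output gap = -2.95 × (9.07 - 6.49) = -2.95 × 2.58 = -7.611%.
Actual GDP ≈ 12381 × 0.92389 ≈ 11439 billion, so the shortfall is 12381 - 11439 = 942 billion.

$942 billion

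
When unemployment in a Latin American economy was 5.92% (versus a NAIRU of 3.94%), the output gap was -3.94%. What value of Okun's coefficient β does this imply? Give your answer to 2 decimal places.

β ≈ 1.99

Okun's law: output gap = -β × (u - u*).
-3.94 = -β × (5.92 - 3.94) = -β × 1.98, so β = 3.94/1.98 = 1.99.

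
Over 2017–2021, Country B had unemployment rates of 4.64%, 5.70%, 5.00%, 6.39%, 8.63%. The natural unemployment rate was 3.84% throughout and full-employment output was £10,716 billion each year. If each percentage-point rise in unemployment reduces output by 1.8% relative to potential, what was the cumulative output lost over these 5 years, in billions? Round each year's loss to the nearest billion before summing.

£2,153 billion

Year 2017: gap = -1.8 × (4.64 - 3.84) = -1.44%, loss ≈ 10716 × 1.44/100 ≈ 154.
Year 2018: gap = -1.8 × (5.7 - 3.84) = -3.348%, loss ≈ 10716 × 3.348/100 ≈ 359.
Year 2019: gap = -1.8 × (5 - 3.84) = -2.088%, loss ≈ 10716 × 2.088/100 ≈ 224.
Year 2020: gap = -1.8 × (6.39 - 3.84) = -4.59%, loss ≈ 10716 × 4.59/100 ≈ 492.
Year 2021: gap = -1.8 × (8.63 - 3.84) = -8.622%, loss ≈ 10716 × 8.622/100 ≈ 924.
Total lost output = 154 + 359 + 224 + 492 + 924 = 2153 billion.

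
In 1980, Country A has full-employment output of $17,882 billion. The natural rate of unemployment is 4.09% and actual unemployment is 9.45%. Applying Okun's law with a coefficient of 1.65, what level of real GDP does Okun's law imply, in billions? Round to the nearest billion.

$16,301 billion

Unemployment gap = 9.45 - 4.09 = 5.36 points, so the output gap is -1.65 × 5.36 = -8.844%.
Actual GDP = 17882 × (1 - 8.844/100) = 17882 × 0.91156 ≈ 16301 billion.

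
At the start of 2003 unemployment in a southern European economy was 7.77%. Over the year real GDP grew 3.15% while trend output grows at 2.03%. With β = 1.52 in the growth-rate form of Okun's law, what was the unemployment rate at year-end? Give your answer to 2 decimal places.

Growth-rate Okun's law: g_Y = g_Y* - β × Δu, so Δu = (g_Y* - g_Y)/β.
Δu = (2.03 - 3.15)/1.52 = -1.12/1.52 = -0.74 percentage points.
Year-end unemployment = 7.77 - 0.74 = 7.03%.

7.03%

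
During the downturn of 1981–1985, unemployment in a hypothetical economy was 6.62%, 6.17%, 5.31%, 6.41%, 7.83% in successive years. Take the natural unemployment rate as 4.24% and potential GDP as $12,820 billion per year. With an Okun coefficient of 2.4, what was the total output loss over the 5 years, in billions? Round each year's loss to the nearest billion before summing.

$3,428 billion

Year 1981: gap = -2.4 × (6.62 - 4.24) = -5.712%, loss ≈ 12820 × 5.712/100 ≈ 732.
Year 1982: gap = -2.4 × (6.17 - 4.24) = -4.632%, loss ≈ 12820 × 4.632/100 ≈ 594.
Year 1983: gap = -2.4 × (5.31 - 4.24) = -2.568%, loss ≈ 12820 × 2.568/100 ≈ 329.
Year 1984: gap = -2.4 × (6.41 - 4.24) = -5.208%, loss ≈ 12820 × 5.208/100 ≈ 668.
Year 1985: gap = -2.4 × (7.83 - 4.24) = -8.616%, loss ≈ 12820 × 8.616/100 ≈ 1105.
Total lost output = 732 + 594 + 329 + 668 + 1105 = 3428 billion.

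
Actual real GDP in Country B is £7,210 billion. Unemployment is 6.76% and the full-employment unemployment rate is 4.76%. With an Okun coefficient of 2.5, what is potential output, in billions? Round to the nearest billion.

Unemployment gap = 6.76 - 4.76 = 2 points, so output gap = -2.5 × 2 = -5%.
Since Y = Y* × (1 + gap/100), Y* = 7210/0.95 ≈ 7589 billion.

£7,589 billion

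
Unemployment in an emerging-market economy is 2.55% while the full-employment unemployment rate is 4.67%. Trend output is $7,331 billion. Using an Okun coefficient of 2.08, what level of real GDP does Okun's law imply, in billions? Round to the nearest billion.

Unemployment gap = 2.55 - 4.67 = -2.12 points, so the output gap is -2.08 × (-2.12) = 4.4096%.
Actual GDP = 7331 × (1 + 4.4096/100) = 7331 × 1.044096 ≈ 7654 billion.

$7,654 billion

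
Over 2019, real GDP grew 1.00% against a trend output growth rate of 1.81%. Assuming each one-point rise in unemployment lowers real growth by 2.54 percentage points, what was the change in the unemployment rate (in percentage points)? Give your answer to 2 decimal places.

0.32 percentage points

Growth-rate Okun's law: g_Y = g_Y* - β × Δu, so Δu = (g_Y* - g_Y)/β.
Δu = (1.81 - 1)/2.54 = 0.81/2.54 = 0.32 percentage points.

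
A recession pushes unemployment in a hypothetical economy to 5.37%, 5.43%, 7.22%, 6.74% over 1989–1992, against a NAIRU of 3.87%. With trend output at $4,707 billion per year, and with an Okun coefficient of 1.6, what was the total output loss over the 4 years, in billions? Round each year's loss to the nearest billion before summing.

Year 1989: gap = -1.6 × (5.37 - 3.87) = -2.4%, loss ≈ 4707 × 2.4/100 ≈ 113.
Year 1990: gap = -1.6 × (5.43 - 3.87) = -2.496%, loss ≈ 4707 × 2.496/100 ≈ 117.
Year 1991: gap = -1.6 × (7.22 - 3.87) = -5.36%, loss ≈ 4707 × 5.36/100 ≈ 252.
Year 1992: gap = -1.6 × (6.74 - 3.87) = -4.592%, loss ≈ 4707 × 4.592/100 ≈ 216.
Total lost output = 113 + 117 + 252 + 216 = 698 billion.

$698 billion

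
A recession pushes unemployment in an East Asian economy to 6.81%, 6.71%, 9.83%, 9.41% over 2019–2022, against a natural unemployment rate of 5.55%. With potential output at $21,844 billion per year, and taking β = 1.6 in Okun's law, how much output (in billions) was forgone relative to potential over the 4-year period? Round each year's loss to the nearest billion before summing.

Year 2019: gap = -1.6 × (6.81 - 5.55) = -2.016%, loss ≈ 21844 × 2.016/100 ≈ 440.
Year 2020: gap = -1.6 × (6.71 - 5.55) = -1.856%, loss ≈ 21844 × 1.856/100 ≈ 405.
Year 2021: gap = -1.6 × (9.83 - 5.55) = -6.848%, loss ≈ 21844 × 6.848/100 ≈ 1496.
Year 2022: gap = -1.6 × (9.41 - 5.55) = -6.176%, loss ≈ 21844 × 6.176/100 ≈ 1349.
Total lost output = 440 + 405 + 1496 + 1349 = 3690 billion.

$3,690 billion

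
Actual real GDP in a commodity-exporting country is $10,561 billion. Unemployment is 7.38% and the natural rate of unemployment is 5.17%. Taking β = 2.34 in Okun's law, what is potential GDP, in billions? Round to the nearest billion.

$11,137 billion

Unemployment gap = 7.38 - 5.17 = 2.21 points, so output gap = -2.34 × 2.21 = -5.1714%.
Since Y = Y* × (1 + gap/100), Y* = 10561/0.948286 ≈ 11137 billion.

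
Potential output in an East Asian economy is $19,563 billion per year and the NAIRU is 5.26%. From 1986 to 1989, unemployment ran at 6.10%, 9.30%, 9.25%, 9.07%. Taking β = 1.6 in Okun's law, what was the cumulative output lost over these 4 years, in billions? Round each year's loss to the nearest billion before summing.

$3,970 billion

Year 1986: gap = -1.6 × (6.1 - 5.26) = -1.344%, loss ≈ 19563 × 1.344/100 ≈ 263.
Year 1987: gap = -1.6 × (9.3 - 5.26) = -6.464%, loss ≈ 19563 × 6.464/100 ≈ 1265.
Year 1988: gap = -1.6 × (9.25 - 5.26) = -6.384%, loss ≈ 19563 × 6.384/100 ≈ 1249.
Year 1989: gap = -1.6 × (9.07 - 5.26) = -6.096%, loss ≈ 19563 × 6.096/100 ≈ 1193.
Total lost output = 263 + 1265 + 1249 + 1193 = 3970 billion.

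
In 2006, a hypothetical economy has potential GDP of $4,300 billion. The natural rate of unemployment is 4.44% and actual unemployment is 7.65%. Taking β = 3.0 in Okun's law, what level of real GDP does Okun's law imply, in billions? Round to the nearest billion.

$3,886 billion

Unemployment gap = 7.65 - 4.44 = 3.21 points, so the output gap is -3 × 3.21 = -9.63%.
Actual GDP = 4300 × (1 - 9.63/100) = 4300 × 0.9037 ≈ 3886 billion.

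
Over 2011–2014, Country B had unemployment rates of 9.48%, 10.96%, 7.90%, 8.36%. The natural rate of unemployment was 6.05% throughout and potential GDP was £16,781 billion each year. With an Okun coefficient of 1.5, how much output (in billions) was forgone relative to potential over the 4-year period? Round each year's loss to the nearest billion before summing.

£3,146 billion

Year 2011: gap = -1.5 × (9.48 - 6.05) = -5.145%, loss ≈ 16781 × 5.145/100 ≈ 863.
Year 2012: gap = -1.5 × (10.96 - 6.05) = -7.365%, loss ≈ 16781 × 7.365/100 ≈ 1236.
Year 2013: gap = -1.5 × (7.9 - 6.05) = -2.775%, loss ≈ 16781 × 2.775/100 ≈ 466.
Year 2014: gap = -1.5 × (8.36 - 6.05) = -3.465%, loss ≈ 16781 × 3.465/100 ≈ 581.
Total lost output = 863 + 1236 + 466 + 581 = 3146 billion.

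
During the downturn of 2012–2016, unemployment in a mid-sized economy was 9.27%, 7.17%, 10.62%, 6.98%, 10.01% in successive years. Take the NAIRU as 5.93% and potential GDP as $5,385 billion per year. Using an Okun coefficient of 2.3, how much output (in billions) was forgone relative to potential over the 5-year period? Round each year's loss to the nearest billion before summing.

$1,784 billion

Year 2012: gap = -2.3 × (9.27 - 5.93) = -7.682%, loss ≈ 5385 × 7.682/100 ≈ 414.
Year 2013: gap = -2.3 × (7.17 - 5.93) = -2.852%, loss ≈ 5385 × 2.852/100 ≈ 154.
Year 2014: gap = -2.3 × (10.62 - 5.93) = -10.787%, loss ≈ 5385 × 10.787/100 ≈ 581.
Year 2015: gap = -2.3 × (6.98 - 5.93) = -2.415%, loss ≈ 5385 × 2.415/100 ≈ 130.
Year 2016: gap = -2.3 × (10.01 - 5.93) = -9.384%, loss ≈ 5385 × 9.384/100 ≈ 505.
Total lost output = 414 + 154 + 581 + 130 + 505 = 1784 billion.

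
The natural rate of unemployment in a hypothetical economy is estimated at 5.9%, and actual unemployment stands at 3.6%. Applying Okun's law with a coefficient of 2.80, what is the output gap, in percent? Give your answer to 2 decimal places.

6.44%

The unemployment gap is 3.6 - 5.9 = -2.3 percentage points.
Okun's law gives an output gap of -2.8 × (-2.3) = 6.44%, i.e. 6.44% above potential.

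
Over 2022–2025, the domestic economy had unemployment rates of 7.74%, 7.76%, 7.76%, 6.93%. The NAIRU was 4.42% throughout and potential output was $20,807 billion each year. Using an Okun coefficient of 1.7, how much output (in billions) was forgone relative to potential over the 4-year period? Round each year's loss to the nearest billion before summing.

$4,424 billion

Year 2022: gap = -1.7 × (7.74 - 4.42) = -5.644%, loss ≈ 20807 × 5.644/100 ≈ 1174.
Year 2023: gap = -1.7 × (7.76 - 4.42) = -5.678%, loss ≈ 20807 × 5.678/100 ≈ 1181.
Year 2024: gap = -1.7 × (7.76 - 4.42) = -5.678%, loss ≈ 20807 × 5.678/100 ≈ 1181.
Year 2025: gap = -1.7 × (6.93 - 4.42) = -4.267%, loss ≈ 20807 × 4.267/100 ≈ 888.
Total lost output = 1174 + 1181 + 1181 + 888 = 4424 billion.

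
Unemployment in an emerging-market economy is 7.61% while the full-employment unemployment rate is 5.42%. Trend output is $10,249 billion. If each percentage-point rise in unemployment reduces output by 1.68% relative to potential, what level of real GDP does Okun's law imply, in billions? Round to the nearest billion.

Unemployment gap = 7.61 - 5.42 = 2.19 points, so the output gap is -1.68 × 2.19 = -3.6792%.
Actual GDP = 10249 × (1 - 3.6792/100) = 10249 × 0.963208 ≈ 9872 billion.

$9,872 billion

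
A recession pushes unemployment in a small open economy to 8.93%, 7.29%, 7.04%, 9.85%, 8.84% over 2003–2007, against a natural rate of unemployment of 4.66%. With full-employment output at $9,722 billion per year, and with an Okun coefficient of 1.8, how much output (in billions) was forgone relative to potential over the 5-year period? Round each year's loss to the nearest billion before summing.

Year 2003: gap = -1.8 × (8.93 - 4.66) = -7.686%, loss ≈ 9722 × 7.686/100 ≈ 747.
Year 2004: gap = -1.8 × (7.29 - 4.66) = -4.734%, loss ≈ 9722 × 4.734/100 ≈ 460.
Year 2005: gap = -1.8 × (7.04 - 4.66) = -4.284%, loss ≈ 9722 × 4.284/100 ≈ 416.
Year 2006: gap = -1.8 × (9.85 - 4.66) = -9.342%, loss ≈ 9722 × 9.342/100 ≈ 908.
Year 2007: gap = -1.8 × (8.84 - 4.66) = -7.524%, loss ≈ 9722 × 7.524/100 ≈ 731.
Total lost output = 747 + 460 + 416 + 908 + 731 = 3262 billion.

$3,262 billion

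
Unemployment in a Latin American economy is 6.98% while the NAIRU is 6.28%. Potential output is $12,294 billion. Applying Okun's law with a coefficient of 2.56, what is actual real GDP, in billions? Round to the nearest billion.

Unemployment gap = 6.98 - 6.28 = 0.7 points, so the output gap is -2.56 × 0.7 = -1.792%.
Actual GDP = 12294 × (1 - 1.792/100) = 12294 × 0.98208 ≈ 12074 billion.

$12,074 billion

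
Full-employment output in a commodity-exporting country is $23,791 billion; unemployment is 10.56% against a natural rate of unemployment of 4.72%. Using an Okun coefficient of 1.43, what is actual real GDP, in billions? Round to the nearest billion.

Unemployment gap = 10.56 - 4.72 = 5.84 points, so the output gap is -1.43 × 5.84 = -8.3512%.
Actual GDP = 23791 × (1 - 8.3512/100) = 23791 × 0.916488 ≈ 21804 billion.

$21,804 billion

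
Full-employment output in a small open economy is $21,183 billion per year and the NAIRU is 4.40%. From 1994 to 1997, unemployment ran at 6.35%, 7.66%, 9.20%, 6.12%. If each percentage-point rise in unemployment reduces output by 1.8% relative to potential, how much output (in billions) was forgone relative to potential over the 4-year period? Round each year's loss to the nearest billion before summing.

Year 1994: gap = -1.8 × (6.35 - 4.4) = -3.51%, loss ≈ 21183 × 3.51/100 ≈ 744.
Year 1995: gap = -1.8 × (7.66 - 4.4) = -5.868%, loss ≈ 21183 × 5.868/100 ≈ 1243.
Year 1996: gap = -1.8 × (9.2 - 4.4) = -8.64%, loss ≈ 21183 × 8.64/100 ≈ 1830.
Year 1997: gap = -1.8 × (6.12 - 4.4) = -3.096%, loss ≈ 21183 × 3.096/100 ≈ 656.
Total lost output = 744 + 1243 + 1830 + 656 = 4473 billion.

$4,473 billion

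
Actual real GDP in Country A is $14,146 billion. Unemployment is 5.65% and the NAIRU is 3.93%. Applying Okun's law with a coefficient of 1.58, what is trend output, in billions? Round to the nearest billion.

$14,541 billion

Unemployment gap = 5.65 - 3.93 = 1.72 points, so output gap = -1.58 × 1.72 = -2.7176%.
Since Y = Y* × (1 + gap/100), Y* = 14146/0.972824 ≈ 14541 billion.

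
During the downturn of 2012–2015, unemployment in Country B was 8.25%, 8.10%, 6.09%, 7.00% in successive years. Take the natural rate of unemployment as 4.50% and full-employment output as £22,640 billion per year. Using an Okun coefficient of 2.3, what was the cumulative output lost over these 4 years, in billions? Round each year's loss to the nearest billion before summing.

£5,958 billion

Year 2012: gap = -2.3 × (8.25 - 4.5) = -8.625%, loss ≈ 22640 × 8.625/100 ≈ 1953.
Year 2013: gap = -2.3 × (8.1 - 4.5) = -8.28%, loss ≈ 22640 × 8.28/100 ≈ 1875.
Year 2014: gap = -2.3 × (6.09 - 4.5) = -3.657%, loss ≈ 22640 × 3.657/100 ≈ 828.
Year 2015: gap = -2.3 × (7 - 4.5) = -5.75%, loss ≈ 22640 × 5.75/100 ≈ 1302.
Total lost output = 1953 + 1875 + 828 + 1302 = 5958 billion.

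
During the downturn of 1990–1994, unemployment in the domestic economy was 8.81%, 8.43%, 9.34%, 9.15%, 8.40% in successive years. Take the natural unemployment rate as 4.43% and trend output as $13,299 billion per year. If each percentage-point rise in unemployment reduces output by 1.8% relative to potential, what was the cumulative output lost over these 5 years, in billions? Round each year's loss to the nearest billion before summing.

$5,261 billion

Year 1990: gap = -1.8 × (8.81 - 4.43) = -7.884%, loss ≈ 13299 × 7.884/100 ≈ 1048.
Year 1991: gap = -1.8 × (8.43 - 4.43) = -7.2%, loss ≈ 13299 × 7.2/100 ≈ 958.
Year 1992: gap = -1.8 × (9.34 - 4.43) = -8.838%, loss ≈ 13299 × 8.838/100 ≈ 1175.
Year 1993: gap = -1.8 × (9.15 - 4.43) = -8.496%, loss ≈ 13299 × 8.496/100 ≈ 1130.
Year 1994: gap = -1.8 × (8.4 - 4.43) = -7.146%, loss ≈ 13299 × 7.146/100 ≈ 950.
Total lost output = 1048 + 958 + 1175 + 1130 + 950 = 5261 billion.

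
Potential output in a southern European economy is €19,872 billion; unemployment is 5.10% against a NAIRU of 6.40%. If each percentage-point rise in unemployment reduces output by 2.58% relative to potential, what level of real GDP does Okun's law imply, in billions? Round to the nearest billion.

€20,539 billion

Unemployment gap = 5.1 - 6.4 = -1.3 points, so the output gap is -2.58 × (-1.3) = 3.354%.
Actual GDP = 19872 × (1 + 3.354/100) = 19872 × 1.03354 ≈ 20539 billion.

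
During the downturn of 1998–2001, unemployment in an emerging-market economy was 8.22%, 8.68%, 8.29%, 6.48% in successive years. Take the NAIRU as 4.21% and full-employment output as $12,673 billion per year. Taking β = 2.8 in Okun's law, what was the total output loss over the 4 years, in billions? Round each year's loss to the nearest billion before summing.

$5,262 billion

Year 1998: gap = -2.8 × (8.22 - 4.21) = -11.228%, loss ≈ 12673 × 11.228/100 ≈ 1423.
Year 1999: gap = -2.8 × (8.68 - 4.21) = -12.516%, loss ≈ 12673 × 12.516/100 ≈ 1586.
Year 2000: gap = -2.8 × (8.29 - 4.21) = -11.424%, loss ≈ 12673 × 11.424/100 ≈ 1448.
Year 2001: gap = -2.8 × (6.48 - 4.21) = -6.356%, loss ≈ 12673 × 6.356/100 ≈ 805.
Total lost output = 1423 + 1586 + 1448 + 805 = 5262 billion.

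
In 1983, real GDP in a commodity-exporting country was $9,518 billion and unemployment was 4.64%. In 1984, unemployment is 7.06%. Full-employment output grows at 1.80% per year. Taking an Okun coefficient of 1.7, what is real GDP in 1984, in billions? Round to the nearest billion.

$9,298 billion

Δu = 7.06 - 4.64 = 2.42 points.
Okun's law (growth form): g_Y = g_Y* - β × Δu = 1.80 - 1.7 × (2.42) = 1.8 - 4.114 = -2.314%.
Real GDP in the next year = 9518 × (1 - 2.314/100) = 9518 × 0.97686 ≈ 9298 billion.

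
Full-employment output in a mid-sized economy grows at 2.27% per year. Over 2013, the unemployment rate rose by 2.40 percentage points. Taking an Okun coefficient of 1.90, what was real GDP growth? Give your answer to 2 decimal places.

-2.29%

Growth-rate Okun's law: g_Y = g_Y* - β × Δu.
g_Y = 2.27 - 1.90 × (2.40) = 2.27 - 4.56 = -2.29%, i.e. -2.29% to 2 d.p.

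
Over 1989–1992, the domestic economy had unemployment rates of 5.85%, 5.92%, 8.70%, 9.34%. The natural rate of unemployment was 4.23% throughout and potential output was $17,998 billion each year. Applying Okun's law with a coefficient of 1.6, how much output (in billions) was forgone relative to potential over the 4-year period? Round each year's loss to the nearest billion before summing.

$3,713 billion

Year 1989: gap = -1.6 × (5.85 - 4.23) = -2.592%, loss ≈ 17998 × 2.592/100 ≈ 467.
Year 1990: gap = -1.6 × (5.92 - 4.23) = -2.704%, loss ≈ 17998 × 2.704/100 ≈ 487.
Year 1991: gap = -1.6 × (8.7 - 4.23) = -7.152%, loss ≈ 17998 × 7.152/100 ≈ 1287.
Year 1992: gap = -1.6 × (9.34 - 4.23) = -8.176%, loss ≈ 17998 × 8.176/100 ≈ 1472.
Total lost output = 467 + 487 + 1287 + 1472 = 3713 billion.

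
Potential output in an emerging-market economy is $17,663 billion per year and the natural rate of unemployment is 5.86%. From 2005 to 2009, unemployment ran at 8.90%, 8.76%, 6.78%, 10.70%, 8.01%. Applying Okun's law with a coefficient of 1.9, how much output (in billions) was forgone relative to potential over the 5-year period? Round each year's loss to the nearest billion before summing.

$4,648 billion

Year 2005: gap = -1.9 × (8.9 - 5.86) = -5.776%, loss ≈ 17663 × 5.776/100 ≈ 1020.
Year 2006: gap = -1.9 × (8.76 - 5.86) = -5.51%, loss ≈ 17663 × 5.51/100 ≈ 973.
Year 2007: gap = -1.9 × (6.78 - 5.86) = -1.748%, loss ≈ 17663 × 1.748/100 ≈ 309.
Year 2008: gap = -1.9 × (10.7 - 5.86) = -9.196%, loss ≈ 17663 × 9.196/100 ≈ 1624.
Year 2009: gap = -1.9 × (8.01 - 5.86) = -4.085%, loss ≈ 17663 × 4.085/100 ≈ 722.
Total lost output = 1020 + 973 + 309 + 1624 + 722 = 4648 billion.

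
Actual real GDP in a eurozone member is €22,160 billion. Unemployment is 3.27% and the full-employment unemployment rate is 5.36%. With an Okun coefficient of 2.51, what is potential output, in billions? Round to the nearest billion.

€21,055 billion

Unemployment gap = 3.27 - 5.36 = -2.09 points, so output gap = -2.51 × (-2.09) = 5.2459%.
Since Y = Y* × (1 + gap/100), Y* = 22160/1.052459 ≈ 21055 billion.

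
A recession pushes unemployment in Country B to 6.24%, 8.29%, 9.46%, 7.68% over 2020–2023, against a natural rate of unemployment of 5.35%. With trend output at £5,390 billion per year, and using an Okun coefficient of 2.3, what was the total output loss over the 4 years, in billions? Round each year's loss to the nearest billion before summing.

Year 2020: gap = -2.3 × (6.24 - 5.35) = -2.047%, loss ≈ 5390 × 2.047/100 ≈ 110.
Year 2021: gap = -2.3 × (8.29 - 5.35) = -6.762%, loss ≈ 5390 × 6.762/100 ≈ 364.
Year 2022: gap = -2.3 × (9.46 - 5.35) = -9.453%, loss ≈ 5390 × 9.453/100 ≈ 510.
Year 2023: gap = -2.3 × (7.68 - 5.35) = -5.359%, loss ≈ 5390 × 5.359/100 ≈ 289.
Total lost output = 110 + 364 + 510 + 289 = 1273 billion.

£1,273 billion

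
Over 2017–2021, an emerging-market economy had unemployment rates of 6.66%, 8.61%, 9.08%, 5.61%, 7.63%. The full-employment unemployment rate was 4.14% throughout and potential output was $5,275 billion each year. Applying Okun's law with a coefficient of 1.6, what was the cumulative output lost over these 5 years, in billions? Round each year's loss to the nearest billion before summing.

Year 2017: gap = -1.6 × (6.66 - 4.14) = -4.032%, loss ≈ 5275 × 4.032/100 ≈ 213.
Year 2018: gap = -1.6 × (8.61 - 4.14) = -7.152%, loss ≈ 5275 × 7.152/100 ≈ 377.
Year 2019: gap = -1.6 × (9.08 - 4.14) = -7.904%, loss ≈ 5275 × 7.904/100 ≈ 417.
Year 2020: gap = -1.6 × (5.61 - 4.14) = -2.352%, loss ≈ 5275 × 2.352/100 ≈ 124.
Year 2021: gap = -1.6 × (7.63 - 4.14) = -5.584%, loss ≈ 5275 × 5.584/100 ≈ 295.
Total lost output = 213 + 377 + 417 + 124 + 295 = 1426 billion.

$1,426 billion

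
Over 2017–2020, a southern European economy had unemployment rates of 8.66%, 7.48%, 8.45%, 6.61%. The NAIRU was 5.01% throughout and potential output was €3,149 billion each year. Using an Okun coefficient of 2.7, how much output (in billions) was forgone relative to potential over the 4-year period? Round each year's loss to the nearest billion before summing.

Year 2017: gap = -2.7 × (8.66 - 5.01) = -9.855%, loss ≈ 3149 × 9.855/100 ≈ 310.
Year 2018: gap = -2.7 × (7.48 - 5.01) = -6.669%, loss ≈ 3149 × 6.669/100 ≈ 210.
Year 2019: gap = -2.7 × (8.45 - 5.01) = -9.288%, loss ≈ 3149 × 9.288/100 ≈ 292.
Year 2020: gap = -2.7 × (6.61 - 5.01) = -4.32%, loss ≈ 3149 × 4.32/100 ≈ 136.
Total lost output = 310 + 210 + 292 + 136 = 948 billion.

€948 billion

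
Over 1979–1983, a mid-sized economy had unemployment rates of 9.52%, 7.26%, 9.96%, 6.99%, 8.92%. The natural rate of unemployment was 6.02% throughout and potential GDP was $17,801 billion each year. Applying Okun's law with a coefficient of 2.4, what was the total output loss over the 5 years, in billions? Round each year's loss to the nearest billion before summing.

$5,361 billion

Year 1979: gap = -2.4 × (9.52 - 6.02) = -8.4%, loss ≈ 17801 × 8.4/100 ≈ 1495.
Year 1980: gap = -2.4 × (7.26 - 6.02) = -2.976%, loss ≈ 17801 × 2.976/100 ≈ 530.
Year 1981: gap = -2.4 × (9.96 - 6.02) = -9.456%, loss ≈ 17801 × 9.456/100 ≈ 1683.
Year 1982: gap = -2.4 × (6.99 - 6.02) = -2.328%, loss ≈ 17801 × 2.328/100 ≈ 414.
Year 1983: gap = -2.4 × (8.92 - 6.02) = -6.96%, loss ≈ 17801 × 6.96/100 ≈ 1239.
Total lost output = 1495 + 530 + 1683 + 414 + 1239 = 5361 billion.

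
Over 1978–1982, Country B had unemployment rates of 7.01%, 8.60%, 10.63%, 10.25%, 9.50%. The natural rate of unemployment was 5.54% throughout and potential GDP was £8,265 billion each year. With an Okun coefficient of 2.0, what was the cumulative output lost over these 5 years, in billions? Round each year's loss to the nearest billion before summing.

£3,024 billion

Year 1978: gap = -2.0 × (7.01 - 5.54) = -2.94%, loss ≈ 8265 × 2.94/100 ≈ 243.
Year 1979: gap = -2.0 × (8.6 - 5.54) = -6.12%, loss ≈ 8265 × 6.12/100 ≈ 506.
Year 1980: gap = -2.0 × (10.63 - 5.54) = -10.18%, loss ≈ 8265 × 10.18/100 ≈ 841.
Year 1981: gap = -2.0 × (10.25 - 5.54) = -9.42%, loss ≈ 8265 × 9.42/100 ≈ 779.
Year 1982: gap = -2.0 × (9.5 - 5.54) = -7.92%, loss ≈ 8265 × 7.92/100 ≈ 655.
Total lost output = 243 + 506 + 841 + 779 + 655 = 3024 billion.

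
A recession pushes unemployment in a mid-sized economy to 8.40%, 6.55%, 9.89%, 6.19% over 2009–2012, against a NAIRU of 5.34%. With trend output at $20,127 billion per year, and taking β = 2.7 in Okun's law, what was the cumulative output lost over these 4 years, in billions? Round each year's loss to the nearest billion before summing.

$5,256 billion

Year 2009: gap = -2.7 × (8.4 - 5.34) = -8.262%, loss ≈ 20127 × 8.262/100 ≈ 1663.
Year 2010: gap = -2.7 × (6.55 - 5.34) = -3.267%, loss ≈ 20127 × 3.267/100 ≈ 658.
Year 2011: gap = -2.7 × (9.89 - 5.34) = -12.285%, loss ≈ 20127 × 12.285/100 ≈ 2473.
Year 2012: gap = -2.7 × (6.19 - 5.34) = -2.295%, loss ≈ 20127 × 2.295/100 ≈ 462.
Total lost output = 1663 + 658 + 2473 + 462 = 5256 billion.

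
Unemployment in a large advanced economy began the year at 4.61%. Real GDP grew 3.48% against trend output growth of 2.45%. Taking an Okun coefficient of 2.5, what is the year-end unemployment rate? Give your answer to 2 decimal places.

4.20%

Growth-rate Okun's law: g_Y = g_Y* - β × Δu, so Δu = (g_Y* - g_Y)/β.
Δu = (2.45 - 3.48)/2.5 = -1.03/2.5 = -0.41 percentage points.
Year-end unemployment = 4.61 - 0.41 = 4.20%.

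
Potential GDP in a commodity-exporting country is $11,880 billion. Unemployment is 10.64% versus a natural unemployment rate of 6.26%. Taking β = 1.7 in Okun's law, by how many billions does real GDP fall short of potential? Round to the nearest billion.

$885 billion

Output gap = -1.7 × (10.64 - 6.26) = -1.7 × 4.38 = -7.446%.
Actual GDP ≈ 11880 × 0.92554 ≈ 10995 billion, so the shortfall is 11880 - 10995 = 885 billion.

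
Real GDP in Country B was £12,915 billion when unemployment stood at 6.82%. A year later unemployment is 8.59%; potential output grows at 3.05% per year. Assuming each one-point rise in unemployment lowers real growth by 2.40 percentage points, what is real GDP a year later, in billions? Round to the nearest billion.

£12,760 billion

Δu = 8.59 - 6.82 = 1.77 points.
Okun's law (growth form): g_Y = g_Y* - β × Δu = 3.05 - 2.40 × (1.77) = 3.05 - 4.248 = -1.198%.
Real GDP in the next year = 12915 × (1 - 1.198/100) = 12915 × 0.98802 ≈ 12760 billion.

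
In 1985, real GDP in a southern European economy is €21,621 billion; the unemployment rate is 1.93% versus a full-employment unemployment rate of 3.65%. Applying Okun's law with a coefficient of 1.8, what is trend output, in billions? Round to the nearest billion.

Unemployment gap = 1.93 - 3.65 = -1.72 points, so output gap = -1.8 × (-1.72) = 3.096%.
Since Y = Y* × (1 + gap/100), Y* = 21621/1.03096 ≈ 20972 billion.

€20,972 billion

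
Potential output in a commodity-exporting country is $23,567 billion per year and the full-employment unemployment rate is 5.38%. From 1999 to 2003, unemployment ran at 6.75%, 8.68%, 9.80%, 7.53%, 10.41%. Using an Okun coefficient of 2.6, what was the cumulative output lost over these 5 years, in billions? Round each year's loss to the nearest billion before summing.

Year 1999: gap = -2.6 × (6.75 - 5.38) = -3.562%, loss ≈ 23567 × 3.562/100 ≈ 839.
Year 2000: gap = -2.6 × (8.68 - 5.38) = -8.58%, loss ≈ 23567 × 8.58/100 ≈ 2022.
Year 2001: gap = -2.6 × (9.8 - 5.38) = -11.492%, loss ≈ 23567 × 11.492/100 ≈ 2708.
Year 2002: gap = -2.6 × (7.53 - 5.38) = -5.59%, loss ≈ 23567 × 5.59/100 ≈ 1317.
Year 2003: gap = -2.6 × (10.41 - 5.38) = -13.078%, loss ≈ 23567 × 13.078/100 ≈ 3082.
Total lost output = 839 + 2022 + 2708 + 1317 + 3082 = 9968 billion.

$9,968 billion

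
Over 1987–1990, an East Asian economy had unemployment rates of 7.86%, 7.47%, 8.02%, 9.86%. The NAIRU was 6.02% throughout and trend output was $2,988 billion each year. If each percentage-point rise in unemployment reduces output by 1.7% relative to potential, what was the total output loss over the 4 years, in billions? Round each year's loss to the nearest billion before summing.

$464 billion

Year 1987: gap = -1.7 × (7.86 - 6.02) = -3.128%, loss ≈ 2988 × 3.128/100 ≈ 93.
Year 1988: gap = -1.7 × (7.47 - 6.02) = -2.465%, loss ≈ 2988 × 2.465/100 ≈ 74.
Year 1989: gap = -1.7 × (8.02 - 6.02) = -3.4%, loss ≈ 2988 × 3.4/100 ≈ 102.
Year 1990: gap = -1.7 × (9.86 - 6.02) = -6.528%, loss ≈ 2988 × 6.528/100 ≈ 195.
Total lost output = 93 + 74 + 102 + 195 = 464 billion.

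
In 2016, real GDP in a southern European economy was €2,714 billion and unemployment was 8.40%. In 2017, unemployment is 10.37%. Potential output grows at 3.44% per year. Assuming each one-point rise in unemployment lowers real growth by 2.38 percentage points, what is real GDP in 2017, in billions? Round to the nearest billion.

Δu = 10.37 - 8.4 = 1.97 points.
Okun's law (growth form): g_Y = g_Y* - β × Δu = 3.44 - 2.38 × (1.97) = 3.44 - 4.6886 = -1.2486%.
Real GDP in the next year = 2714 × (1 - 1.2486/100) = 2714 × 0.987514 ≈ 2680 billion.

€2,680 billion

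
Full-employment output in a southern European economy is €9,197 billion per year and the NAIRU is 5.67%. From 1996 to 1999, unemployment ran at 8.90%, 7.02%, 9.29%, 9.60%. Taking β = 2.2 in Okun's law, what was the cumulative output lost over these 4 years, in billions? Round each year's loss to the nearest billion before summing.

Year 1996: gap = -2.2 × (8.9 - 5.67) = -7.106%, loss ≈ 9197 × 7.106/100 ≈ 654.
Year 1997: gap = -2.2 × (7.02 - 5.67) = -2.97%, loss ≈ 9197 × 2.97/100 ≈ 273.
Year 1998: gap = -2.2 × (9.29 - 5.67) = -7.964%, loss ≈ 9197 × 7.964/100 ≈ 732.
Year 1999: gap = -2.2 × (9.6 - 5.67) = -8.646%, loss ≈ 9197 × 8.646/100 ≈ 795.
Total lost output = 654 + 273 + 732 + 795 = 2454 billion.

€2,454 billion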